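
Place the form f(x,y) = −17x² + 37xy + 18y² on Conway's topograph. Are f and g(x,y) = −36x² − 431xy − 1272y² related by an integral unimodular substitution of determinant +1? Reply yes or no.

D₁ = 2593, D₂ = 2593
river cycle of f (length 86): (18, 35, -19), (-19, 41, 12), (12, 31, -34), (-34, 37, 9), (9, 35, -38), (-38, 41, 6), (6, 43, -31), (-31, 19, 18), (18, 17, -32), (-32, 47, 3), … (76 more)
river cycle of g (length 86): (18, 35, -19), (-19, 41, 12), (12, 31, -34), (-34, 37, 9), (9, 35, -38), (-38, 41, 6), (6, 43, -31), (-31, 19, 18), (18, 17, -32), (-32, 47, 3), … (76 more)
cycles coincide ⇒ equivalent

yes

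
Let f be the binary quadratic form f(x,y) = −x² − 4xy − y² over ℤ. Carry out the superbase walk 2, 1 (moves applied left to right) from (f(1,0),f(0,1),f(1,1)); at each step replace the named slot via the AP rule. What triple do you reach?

start (-1,-1,-6) = (f(1,0),f(0,1),f(1,1))
replace slot 2: 2·((-1)+(-6)) − (-1) = -13 → (-1,-13,-6)
replace slot 1: 2·((-13)+(-6)) − (-1) = -37 → (-37,-13,-6)

-37,-13,-6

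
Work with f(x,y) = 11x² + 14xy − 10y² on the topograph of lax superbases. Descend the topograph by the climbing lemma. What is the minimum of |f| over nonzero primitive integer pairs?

river: ρ → (-10,6,15)
river: ρ → (15,24,-1)
river: ρ → (-1,24,15)
river: ρ → (15,6,-10)
river: ρ → (-10,14,11)
river: ρ → (11,8,-13)
river: ρ → (-13,18,6)
river: ρ → (6,18,-13)
river: ρ → (-13,8,11)
river: ρ → (11,14,-10)
closes: descent 0, river 10
min |a| on river = 1

1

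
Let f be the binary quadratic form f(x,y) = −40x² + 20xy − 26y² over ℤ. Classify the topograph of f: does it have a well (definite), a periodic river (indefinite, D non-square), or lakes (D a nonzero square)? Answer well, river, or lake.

D = b²−4ac = 20² − 4·(-40)·(-26) = -3760
D < 0 ⇒ definite ⇒ every region one sign ⇒ single well

well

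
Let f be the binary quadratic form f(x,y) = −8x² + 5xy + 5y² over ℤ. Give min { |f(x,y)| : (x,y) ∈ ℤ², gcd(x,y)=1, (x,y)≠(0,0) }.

river: ρ → (5,5,-8)
river: ρ → (-8,11,2)
river: ρ → (2,13,-2)
river: ρ → (-2,11,8)
river: ρ → (8,5,-5)
river: ρ → (-5,5,8)
river: ρ → (8,11,-2)
river: ρ → (-2,13,2)
river: ρ → (2,11,-8)
river: ρ → (-8,5,5)
closes: descent 0, river 10
min |a| on river = 2

2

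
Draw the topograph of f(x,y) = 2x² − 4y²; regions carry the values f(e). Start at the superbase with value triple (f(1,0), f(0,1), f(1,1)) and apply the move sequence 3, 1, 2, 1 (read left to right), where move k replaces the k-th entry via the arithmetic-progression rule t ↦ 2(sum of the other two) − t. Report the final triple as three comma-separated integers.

start (2,-4,-2) = (f(1,0),f(0,1),f(1,1))
replace slot 3: 2·(2+(-4)) − (-2) = -2 → (2,-4,-2)
replace slot 1: 2·((-4)+(-2)) − 2 = -14 → (-14,-4,-2)
replace slot 2: 2·((-14)+(-2)) − (-4) = -28 → (-14,-28,-2)
replace slot 1: 2·((-28)+(-2)) − (-14) = -46 → (-46,-28,-2)

-46,-28,-2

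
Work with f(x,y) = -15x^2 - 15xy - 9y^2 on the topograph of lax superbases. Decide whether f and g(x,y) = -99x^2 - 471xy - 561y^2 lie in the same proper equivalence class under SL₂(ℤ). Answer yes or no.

D₁ = -315, D₂ = -315
f is negative-definite; reduce −f:
−f: flip: (15,15,9)→(9,-15,15)
−f: translate: b→3 (≡-15 mod 18), so (9,-15,15)→(9,3,9)
−f: reduced (well bottom): (9,3,9) with a≤c, −a<b≤a
flip sign back: reduced form of f is (-9,-3,-9)
g is negative-definite; reduce −g:
−g: translate: b→75 (≡471 mod 198), so (99,471,561)→(99,75,15)
−g: flip: (99,75,15)→(15,-75,99)
−g: translate: b→15 (≡-75 mod 30), so (15,-75,99)→(15,15,9)
−g: flip: (15,15,9)→(9,-15,15)
−g: translate: b→3 (≡-15 mod 18), so (9,-15,15)→(9,3,9)
−g: reduced (well bottom): (9,3,9) with a≤c, −a<b≤a
flip sign back: reduced form of g is (-9,-3,-9)
reduced forms (-9, -3, -9) vs (-9, -3, -9) ⇒ equivalent

yes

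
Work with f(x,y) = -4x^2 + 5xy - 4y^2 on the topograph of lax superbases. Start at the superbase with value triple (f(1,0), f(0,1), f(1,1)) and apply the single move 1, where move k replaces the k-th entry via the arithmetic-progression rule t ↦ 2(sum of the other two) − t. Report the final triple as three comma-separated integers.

start (-4,-4,-3) = (f(1,0),f(0,1),f(1,1))
replace slot 1: 2·((-4)+(-3)) − (-4) = -10 → (-10,-4,-3)

-10,-4,-3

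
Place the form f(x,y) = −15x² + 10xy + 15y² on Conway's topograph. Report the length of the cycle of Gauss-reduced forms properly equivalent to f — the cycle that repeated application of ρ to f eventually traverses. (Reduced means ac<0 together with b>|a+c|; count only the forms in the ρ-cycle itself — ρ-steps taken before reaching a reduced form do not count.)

D = 1000, ⌊√D⌋ = 31
river: ρ → (15,20,-10)
river: ρ → (-10,20,15)
river: ρ → (15,10,-15)
river: ρ → (-15,20,10)
river: ρ → (10,20,-15)
river: ρ → (-15,10,15)
ρ-cycle length = 6 (tail of 0 descent steps not counted)

6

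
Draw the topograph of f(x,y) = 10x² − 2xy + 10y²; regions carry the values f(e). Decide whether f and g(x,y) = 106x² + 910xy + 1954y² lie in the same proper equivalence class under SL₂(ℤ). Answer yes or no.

D₁ = -396, D₂ = -396
f: flip: (10,-2,10)→(10,2,10)
f: reduced (well bottom): (10,2,10) with a≤c, −a<b≤a
g: translate: b→62 (≡910 mod 212), so (106,910,1954)→(106,62,10)
g: flip: (106,62,10)→(10,-62,106)
g: translate: b→-2 (≡-62 mod 20), so (10,-62,106)→(10,-2,10)
g: flip: (10,-2,10)→(10,2,10)
g: reduced (well bottom): (10,2,10) with a≤c, −a<b≤a
reduced forms (10, 2, 10) vs (10, 2, 10) ⇒ equivalent

yes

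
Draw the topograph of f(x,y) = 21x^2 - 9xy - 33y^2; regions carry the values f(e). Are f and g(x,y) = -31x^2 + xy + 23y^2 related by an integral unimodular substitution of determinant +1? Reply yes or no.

D₁ = 2853, D₂ = 2853
river cycle of f (length 6): (21, 33, -21), (-21, 51, 3), (3, 51, -21), (-21, 33, 21), (21, 51, -3), (-3, 51, 21)
river cycle of g (length 12): (23, 45, -9), (-9, 45, 23), (23, 47, -7), (-7, 51, 9), (9, 39, -37), (-37, 35, 11), (11, 53, -1), (-1, 53, 11), (11, 35, -37), (-37, 39, 9), … (2 more)
cycles differ ⇒ inequivalent

no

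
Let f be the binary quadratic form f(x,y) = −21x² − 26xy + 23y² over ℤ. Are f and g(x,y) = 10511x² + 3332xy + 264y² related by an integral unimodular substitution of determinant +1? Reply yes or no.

D₁ = 2608, D₂ = 2608
river cycle of f (length 36): (23, 26, -21), (-21, 16, 28), (28, 40, -9), (-9, 50, 3), (3, 46, -41), (-41, 36, 8), (8, 44, -21), (-21, 40, 12), (12, 32, -33), (-33, 34, 11), … (26 more)
river cycle of g (length 36): (23, 26, -21), (-21, 16, 28), (28, 40, -9), (-9, 50, 3), (3, 46, -41), (-41, 36, 8), (8, 44, -21), (-21, 40, 12), (12, 32, -33), (-33, 34, 11), … (26 more)
cycles coincide ⇒ equivalent

yes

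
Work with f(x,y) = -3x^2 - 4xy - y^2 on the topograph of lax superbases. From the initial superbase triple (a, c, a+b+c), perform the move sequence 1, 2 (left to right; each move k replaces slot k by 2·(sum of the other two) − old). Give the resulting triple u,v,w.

start (-3,-1,-8) = (f(1,0),f(0,1),f(1,1))
replace slot 1: 2·((-1)+(-8)) − (-3) = -15 → (-15,-1,-8)
replace slot 2: 2·((-15)+(-8)) − (-1) = -45 → (-15,-45,-8)

-15,-45,-8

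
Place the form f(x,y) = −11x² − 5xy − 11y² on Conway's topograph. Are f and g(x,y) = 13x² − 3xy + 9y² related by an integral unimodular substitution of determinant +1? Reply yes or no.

D₁ = -459, D₂ = -459
f is negative-definite; reduce −f:
−f: reduced (well bottom): (11,5,11) with a≤c, −a<b≤a
flip sign back: reduced form of f is (-11,-5,-11)
g: flip: (13,-3,9)→(9,3,13)
g: reduced (well bottom): (9,3,13) with a≤c, −a<b≤a
reduced forms (-11, -5, -11) vs (9, 3, 13) ⇒ inequivalent

no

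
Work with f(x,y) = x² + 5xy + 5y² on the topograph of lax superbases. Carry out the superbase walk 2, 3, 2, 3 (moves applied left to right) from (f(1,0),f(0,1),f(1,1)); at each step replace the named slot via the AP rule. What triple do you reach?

start (1,5,11) = (f(1,0),f(0,1),f(1,1))
replace slot 2: 2·(1+11) − 5 = 19 → (1,19,11)
replace slot 3: 2·(1+19) − 11 = 29 → (1,19,29)
replace slot 2: 2·(1+29) − 19 = 41 → (1,41,29)
replace slot 3: 2·(1+41) − 29 = 55 → (1,41,55)

1,41,55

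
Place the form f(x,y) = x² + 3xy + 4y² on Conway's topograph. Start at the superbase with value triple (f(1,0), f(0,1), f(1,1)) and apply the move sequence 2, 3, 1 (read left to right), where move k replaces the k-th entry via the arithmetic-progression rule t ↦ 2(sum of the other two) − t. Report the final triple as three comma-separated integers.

start (1,4,8) = (f(1,0),f(0,1),f(1,1))
replace slot 2: 2·(1+8) − 4 = 14 → (1,14,8)
replace slot 3: 2·(1+14) − 8 = 22 → (1,14,22)
replace slot 1: 2·(14+22) − 1 = 71 → (71,14,22)

71,14,22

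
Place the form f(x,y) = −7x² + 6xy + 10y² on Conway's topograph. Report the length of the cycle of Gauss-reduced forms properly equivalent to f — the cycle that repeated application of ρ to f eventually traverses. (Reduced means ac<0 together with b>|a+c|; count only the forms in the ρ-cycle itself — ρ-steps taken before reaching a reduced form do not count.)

D = 316, ⌊√D⌋ = 17
river: ρ → (10,14,-3)
river: ρ → (-3,16,5)
river: ρ → (5,14,-6)
river: ρ → (-6,10,9)
river: ρ → (9,8,-7)
river: ρ → (-7,6,10)
ρ-cycle length = 6 (tail of 0 descent steps not counted)

6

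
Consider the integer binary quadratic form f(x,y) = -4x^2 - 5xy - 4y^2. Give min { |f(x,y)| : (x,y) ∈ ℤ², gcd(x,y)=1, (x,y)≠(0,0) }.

translate: b→-3 (≡5 mod 8), so (4,5,4)→(4,-3,3)
flip: (4,-3,3)→(3,3,4)
reduced (well bottom): (3,3,4) with a≤c, −a<b≤a
well minimum |f| = |-3| = 3 (negative-definite)

3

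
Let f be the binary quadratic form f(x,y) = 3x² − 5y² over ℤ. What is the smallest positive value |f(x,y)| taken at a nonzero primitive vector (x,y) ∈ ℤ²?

descent: ρ → (-5,0,3)
descent: ρ → (3,6,-2)  [lands on river]
river: ρ → (-2,6,3)
closes: descent 2, river 2
min |a| on river = 2

2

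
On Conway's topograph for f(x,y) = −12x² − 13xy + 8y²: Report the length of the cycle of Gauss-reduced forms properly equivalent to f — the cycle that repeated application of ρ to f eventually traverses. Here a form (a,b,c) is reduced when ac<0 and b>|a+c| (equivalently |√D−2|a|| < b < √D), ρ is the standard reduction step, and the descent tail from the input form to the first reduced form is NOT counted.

D = 553, ⌊√D⌋ = 23
descent: ρ → (8,13,-12)  [lands on river]
river: ρ → (-12,11,9)
river: ρ → (9,7,-14)
river: ρ → (-14,21,2)
river: ρ → (2,23,-3)
river: ρ → (-3,19,16)
river: ρ → (16,13,-6)
river: ρ → (-6,23,1)
river: ρ → (1,23,-6)
river: ρ → (-6,13,16)
river: ρ → (16,19,-3)
river: ρ → (-3,23,2)
river: ρ → (2,21,-14)
river: ρ → (-14,7,9)
river: ρ → (9,11,-12)
river: ρ → (-12,13,8)
river: ρ → (8,19,-6)
river: ρ → (-6,17,11)
river: ρ → (11,5,-12)
river: ρ → (-12,19,4)
river: ρ → (4,21,-7)
river: ρ → (-7,21,4)
river: ρ → (4,19,-12)
river: ρ → (-12,5,11)
river: ρ → (11,17,-6)
river: ρ → (-6,19,8)
ρ-cycle length = 26 (tail of 1 descent step not counted)

26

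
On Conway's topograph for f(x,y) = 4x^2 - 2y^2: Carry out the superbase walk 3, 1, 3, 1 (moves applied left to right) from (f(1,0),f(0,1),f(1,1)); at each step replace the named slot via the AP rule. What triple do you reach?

start (4,-2,2) = (f(1,0),f(0,1),f(1,1))
replace slot 3: 2·(4+(-2)) − 2 = 2 → (4,-2,2)
replace slot 1: 2·((-2)+2) − 4 = -4 → (-4,-2,2)
replace slot 3: 2·((-4)+(-2)) − 2 = -14 → (-4,-2,-14)
replace slot 1: 2·((-2)+(-14)) − (-4) = -28 → (-28,-2,-14)

-28,-2,-14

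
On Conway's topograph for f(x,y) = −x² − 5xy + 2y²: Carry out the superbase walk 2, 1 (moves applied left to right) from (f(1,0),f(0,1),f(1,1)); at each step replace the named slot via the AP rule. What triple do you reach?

start (-1,2,-4) = (f(1,0),f(0,1),f(1,1))
replace slot 2: 2·((-1)+(-4)) − 2 = -12 → (-1,-12,-4)
replace slot 1: 2·((-12)+(-4)) − (-1) = -31 → (-31,-12,-4)

-31,-12,-4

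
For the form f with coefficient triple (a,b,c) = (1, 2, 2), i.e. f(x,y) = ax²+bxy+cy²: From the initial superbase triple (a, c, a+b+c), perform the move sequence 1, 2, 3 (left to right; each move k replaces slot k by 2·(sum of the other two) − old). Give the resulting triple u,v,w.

start (1,2,5) = (f(1,0),f(0,1),f(1,1))
replace slot 1: 2·(2+5) − 1 = 13 → (13,2,5)
replace slot 2: 2·(13+5) − 2 = 34 → (13,34,5)
replace slot 3: 2·(13+34) − 5 = 89 → (13,34,89)

13,34,89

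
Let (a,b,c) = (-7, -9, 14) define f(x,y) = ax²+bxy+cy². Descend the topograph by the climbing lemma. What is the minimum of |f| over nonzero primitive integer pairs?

descent: ρ → (14,9,-7)  [lands on river]
river: ρ → (-7,19,4)
river: ρ → (4,21,-2)
river: ρ → (-2,19,14)
closes: descent 1, river 4
min |a| on river = 2

2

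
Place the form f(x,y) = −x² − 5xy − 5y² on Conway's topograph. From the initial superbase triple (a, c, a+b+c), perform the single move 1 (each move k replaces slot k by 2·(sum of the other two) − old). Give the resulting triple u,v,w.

start (-1,-5,-11) = (f(1,0),f(0,1),f(1,1))
replace slot 1: 2·((-5)+(-11)) − (-1) = -31 → (-31,-5,-11)

-31,-5,-11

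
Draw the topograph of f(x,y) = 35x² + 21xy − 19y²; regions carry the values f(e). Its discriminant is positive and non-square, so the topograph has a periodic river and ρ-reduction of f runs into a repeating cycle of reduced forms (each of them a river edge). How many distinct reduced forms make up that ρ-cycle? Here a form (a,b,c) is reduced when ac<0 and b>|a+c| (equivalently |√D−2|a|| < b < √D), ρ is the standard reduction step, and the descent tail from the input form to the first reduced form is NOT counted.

D = 3101, ⌊√D⌋ = 55
river: ρ → (-19,55,1)
river: ρ → (1,55,-19)
river: ρ → (-19,21,35)
river: ρ → (35,49,-5)
river: ρ → (-5,51,25)
river: ρ → (25,49,-7)
river: ρ → (-7,49,25)
river: ρ → (25,51,-5)
river: ρ → (-5,49,35)
river: ρ → (35,21,-19)
ρ-cycle length = 10 (tail of 0 descent steps not counted)

10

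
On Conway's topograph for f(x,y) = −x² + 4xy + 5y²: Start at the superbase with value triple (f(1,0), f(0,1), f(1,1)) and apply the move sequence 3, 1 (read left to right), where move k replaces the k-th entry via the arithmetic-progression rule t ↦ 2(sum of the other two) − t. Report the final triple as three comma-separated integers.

start (-1,5,8) = (f(1,0),f(0,1),f(1,1))
replace slot 3: 2·((-1)+5) − 8 = 0 → (-1,5,0)
replace slot 1: 2·(5+0) − (-1) = 11 → (11,5,0)

11,5,0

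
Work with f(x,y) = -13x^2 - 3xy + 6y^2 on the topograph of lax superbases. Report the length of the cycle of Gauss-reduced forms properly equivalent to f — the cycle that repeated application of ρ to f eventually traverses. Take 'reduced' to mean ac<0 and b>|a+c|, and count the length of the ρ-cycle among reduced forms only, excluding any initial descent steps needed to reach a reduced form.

D = 321, ⌊√D⌋ = 17
descent: ρ → (6,15,-4)  [lands on river]
river: ρ → (-4,17,2)
river: ρ → (2,15,-12)
river: ρ → (-12,9,5)
river: ρ → (5,11,-10)
river: ρ → (-10,9,6)
ρ-cycle length = 6 (tail of 1 descent step not counted)

6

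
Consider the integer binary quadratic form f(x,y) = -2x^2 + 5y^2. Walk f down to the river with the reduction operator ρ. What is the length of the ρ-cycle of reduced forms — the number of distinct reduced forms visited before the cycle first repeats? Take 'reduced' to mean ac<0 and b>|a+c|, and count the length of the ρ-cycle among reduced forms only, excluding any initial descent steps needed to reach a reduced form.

D = 40, ⌊√D⌋ = 6
descent: ρ → (5,0,-2)
descent: ρ → (-2,4,3)  [lands on river]
river: ρ → (3,2,-3)
river: ρ → (-3,4,2)
river: ρ → (2,4,-3)
river: ρ → (-3,2,3)
river: ρ → (3,4,-2)
ρ-cycle length = 6 (tail of 2 descent steps not counted)

6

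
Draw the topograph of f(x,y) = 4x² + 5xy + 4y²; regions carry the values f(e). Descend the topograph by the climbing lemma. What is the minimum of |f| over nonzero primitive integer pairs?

translate: b→-3 (≡5 mod 8), so (4,5,4)→(4,-3,3)
flip: (4,-3,3)→(3,3,4)
reduced (well bottom): (3,3,4) with a≤c, −a<b≤a
well minimum = a = 3

3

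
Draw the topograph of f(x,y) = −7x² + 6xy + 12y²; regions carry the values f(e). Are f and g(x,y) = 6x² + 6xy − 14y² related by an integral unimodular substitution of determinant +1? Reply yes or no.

D₁ = 372, D₂ = 372
river cycle of f (length 10): (12, 18, -1), (-1, 18, 12), (12, 6, -7), (-7, 8, 11), (11, 14, -4), (-4, 18, 3), (3, 18, -4), (-4, 14, 11), (11, 8, -7), (-7, 6, 12)
river cycle of g (length 2): (6, 18, -2), (-2, 18, 6)
cycles differ ⇒ inequivalent

no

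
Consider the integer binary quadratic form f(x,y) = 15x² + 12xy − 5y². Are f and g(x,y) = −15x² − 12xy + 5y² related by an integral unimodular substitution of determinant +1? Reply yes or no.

D₁ = 444, D₂ = 444
river cycle of f (length 6): (-5, 18, 6), (6, 18, -5), (-5, 12, 15), (15, 18, -2), (-2, 18, 15), (15, 12, -5)
river cycle of g (length 6): (5, 12, -15), (-15, 18, 2), (2, 18, -15), (-15, 12, 5), (5, 18, -6), (-6, 18, 5)
cycles differ ⇒ inequivalent

no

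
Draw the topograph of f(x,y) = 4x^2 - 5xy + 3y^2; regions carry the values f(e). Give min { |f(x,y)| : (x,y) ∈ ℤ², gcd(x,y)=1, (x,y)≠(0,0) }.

translate: b→3 (≡-5 mod 8), so (4,-5,3)→(4,3,2)
flip: (4,3,2)→(2,-3,4)
translate: b→1 (≡-3 mod 4), so (2,-3,4)→(2,1,3)
reduced (well bottom): (2,1,3) with a≤c, −a<b≤a
well minimum = a = 2

2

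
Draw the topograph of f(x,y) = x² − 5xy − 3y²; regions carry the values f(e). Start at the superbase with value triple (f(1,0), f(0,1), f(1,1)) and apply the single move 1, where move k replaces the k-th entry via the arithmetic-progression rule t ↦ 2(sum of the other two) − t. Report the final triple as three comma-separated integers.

start (1,-3,-7) = (f(1,0),f(0,1),f(1,1))
replace slot 1: 2·((-3)+(-7)) − 1 = -21 → (-21,-3,-7)

-21,-3,-7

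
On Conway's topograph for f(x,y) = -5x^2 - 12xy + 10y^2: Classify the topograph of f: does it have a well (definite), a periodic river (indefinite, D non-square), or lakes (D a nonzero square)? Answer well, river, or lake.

D = b²−4ac = (-12)² − 4·(-5)·10 = 344
D > 0 non-square ⇒ indefinite ⇒ periodic river

river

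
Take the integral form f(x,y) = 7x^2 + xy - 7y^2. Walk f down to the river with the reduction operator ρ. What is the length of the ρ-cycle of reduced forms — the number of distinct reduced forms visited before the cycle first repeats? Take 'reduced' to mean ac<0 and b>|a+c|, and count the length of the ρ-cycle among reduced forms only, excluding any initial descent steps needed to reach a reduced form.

D = 197, ⌊√D⌋ = 14
river: ρ → (-7,13,1)
river: ρ → (1,13,-7)
river: ρ → (-7,1,7)
river: ρ → (7,13,-1)
river: ρ → (-1,13,7)
river: ρ → (7,1,-7)
ρ-cycle length = 6 (tail of 0 descent steps not counted)

6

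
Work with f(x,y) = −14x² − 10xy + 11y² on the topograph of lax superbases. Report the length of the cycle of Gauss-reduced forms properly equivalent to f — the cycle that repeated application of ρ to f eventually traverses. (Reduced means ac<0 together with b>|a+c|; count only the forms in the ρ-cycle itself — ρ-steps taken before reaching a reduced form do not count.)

D = 716, ⌊√D⌋ = 26
descent: ρ → (11,10,-14)  [lands on river]
river: ρ → (-14,18,7)
river: ρ → (7,24,-5)
river: ρ → (-5,26,2)
river: ρ → (2,26,-5)
river: ρ → (-5,24,7)
river: ρ → (7,18,-14)
river: ρ → (-14,10,11)
river: ρ → (11,12,-13)
river: ρ → (-13,14,10)
river: ρ → (10,26,-1)
river: ρ → (-1,26,10)
river: ρ → (10,14,-13)
river: ρ → (-13,12,11)
ρ-cycle length = 14 (tail of 1 descent step not counted)

14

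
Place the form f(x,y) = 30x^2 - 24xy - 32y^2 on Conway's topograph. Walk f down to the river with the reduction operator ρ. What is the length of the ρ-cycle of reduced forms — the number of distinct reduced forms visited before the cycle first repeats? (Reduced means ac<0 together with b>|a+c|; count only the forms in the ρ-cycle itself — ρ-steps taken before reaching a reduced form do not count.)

D = 4416, ⌊√D⌋ = 66
descent: ρ → (-32,24,30)  [lands on river]
river: ρ → (30,36,-26)
river: ρ → (-26,16,40)
river: ρ → (40,64,-2)
river: ρ → (-2,64,40)
river: ρ → (40,16,-26)
river: ρ → (-26,36,30)
river: ρ → (30,24,-32)
river: ρ → (-32,40,22)
river: ρ → (22,48,-24)
river: ρ → (-24,48,22)
river: ρ → (22,40,-32)
ρ-cycle length = 12 (tail of 1 descent step not counted)

12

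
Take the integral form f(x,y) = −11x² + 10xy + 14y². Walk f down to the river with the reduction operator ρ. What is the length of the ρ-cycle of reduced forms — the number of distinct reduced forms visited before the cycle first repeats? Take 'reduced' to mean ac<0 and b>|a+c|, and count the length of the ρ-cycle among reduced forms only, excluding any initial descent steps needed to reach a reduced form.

D = 716, ⌊√D⌋ = 26
river: ρ → (14,18,-7)
river: ρ → (-7,24,5)
river: ρ → (5,26,-2)
river: ρ → (-2,26,5)
river: ρ → (5,24,-7)
river: ρ → (-7,18,14)
river: ρ → (14,10,-11)
river: ρ → (-11,12,13)
river: ρ → (13,14,-10)
river: ρ → (-10,26,1)
river: ρ → (1,26,-10)
river: ρ → (-10,14,13)
river: ρ → (13,12,-11)
river: ρ → (-11,10,14)
ρ-cycle length = 14 (tail of 0 descent steps not counted)

14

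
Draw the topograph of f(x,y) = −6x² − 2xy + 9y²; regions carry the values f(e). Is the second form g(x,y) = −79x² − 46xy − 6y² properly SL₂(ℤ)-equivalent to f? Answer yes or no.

D₁ = 220, D₂ = 220
river cycle of f (length 4): (-6, 10, 5), (5, 10, -6), (-6, 14, 1), (1, 14, -6)
river cycle of g (length 4): (-6, 10, 5), (5, 10, -6), (-6, 14, 1), (1, 14, -6)
cycles coincide ⇒ equivalent

yes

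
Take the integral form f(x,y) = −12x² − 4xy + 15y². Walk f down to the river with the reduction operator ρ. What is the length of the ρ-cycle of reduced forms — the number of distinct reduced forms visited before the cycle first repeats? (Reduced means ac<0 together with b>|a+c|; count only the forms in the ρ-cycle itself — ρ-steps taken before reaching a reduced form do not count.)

D = 736, ⌊√D⌋ = 27
descent: ρ → (15,4,-12)  [lands on river]
river: ρ → (-12,20,7)
river: ρ → (7,22,-9)
river: ρ → (-9,14,15)
river: ρ → (15,16,-8)
river: ρ → (-8,16,15)
river: ρ → (15,14,-9)
river: ρ → (-9,22,7)
river: ρ → (7,20,-12)
river: ρ → (-12,4,15)
river: ρ → (15,26,-1)
river: ρ → (-1,26,15)
ρ-cycle length = 12 (tail of 1 descent step not counted)

12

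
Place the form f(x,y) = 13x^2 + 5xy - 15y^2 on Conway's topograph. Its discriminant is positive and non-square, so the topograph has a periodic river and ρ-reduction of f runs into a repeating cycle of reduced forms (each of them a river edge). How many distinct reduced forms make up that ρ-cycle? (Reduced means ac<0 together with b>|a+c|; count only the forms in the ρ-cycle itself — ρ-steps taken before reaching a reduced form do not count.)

D = 805, ⌊√D⌋ = 28
river: ρ → (-15,25,3)
river: ρ → (3,23,-23)
river: ρ → (-23,23,3)
river: ρ → (3,25,-15)
river: ρ → (-15,5,13)
river: ρ → (13,21,-7)
river: ρ → (-7,21,13)
river: ρ → (13,5,-15)
ρ-cycle length = 8 (tail of 0 descent steps not counted)

8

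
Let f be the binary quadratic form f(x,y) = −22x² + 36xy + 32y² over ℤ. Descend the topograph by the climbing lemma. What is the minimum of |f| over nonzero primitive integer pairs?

river: ρ → (32,28,-26)
river: ρ → (-26,24,34)
river: ρ → (34,44,-16)
river: ρ → (-16,52,22)
river: ρ → (22,36,-32)
river: ρ → (-32,28,26)
river: ρ → (26,24,-34)
river: ρ → (-34,44,16)
river: ρ → (16,52,-22)
river: ρ → (-22,36,32)
closes: descent 0, river 10
min |a| on river = 16

16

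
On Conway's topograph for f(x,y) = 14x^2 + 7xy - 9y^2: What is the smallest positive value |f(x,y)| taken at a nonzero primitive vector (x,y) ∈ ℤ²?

river: ρ → (-9,11,12)
river: ρ → (12,13,-8)
river: ρ → (-8,19,6)
river: ρ → (6,17,-11)
river: ρ → (-11,5,12)
river: ρ → (12,19,-4)
river: ρ → (-4,21,7)
river: ρ → (7,21,-4)
river: ρ → (-4,19,12)
river: ρ → (12,5,-11)
river: ρ → (-11,17,6)
river: ρ → (6,19,-8)
river: ρ → (-8,13,12)
river: ρ → (12,11,-9)
river: ρ → (-9,7,14)
river: ρ → (14,21,-2)
river: ρ → (-2,23,3)
river: ρ → (3,19,-16)
river: ρ → (-16,13,6)
river: ρ → (6,23,-1)
river: ρ → (-1,23,6)
river: ρ → (6,13,-16)
river: ρ → (-16,19,3)
river: ρ → (3,23,-2)
river: ρ → (-2,21,14)
river: ρ → (14,7,-9)
closes: descent 0, river 26
min |a| on river = 1

1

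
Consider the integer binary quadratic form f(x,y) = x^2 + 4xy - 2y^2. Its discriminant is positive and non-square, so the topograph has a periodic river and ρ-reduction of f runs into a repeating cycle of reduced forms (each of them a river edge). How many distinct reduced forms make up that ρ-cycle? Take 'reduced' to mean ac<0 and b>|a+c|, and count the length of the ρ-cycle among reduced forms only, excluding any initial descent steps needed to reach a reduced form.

D = 24, ⌊√D⌋ = 4
river: ρ → (-2,4,1)
river: ρ → (1,4,-2)
ρ-cycle length = 2 (tail of 0 descent steps not counted)

2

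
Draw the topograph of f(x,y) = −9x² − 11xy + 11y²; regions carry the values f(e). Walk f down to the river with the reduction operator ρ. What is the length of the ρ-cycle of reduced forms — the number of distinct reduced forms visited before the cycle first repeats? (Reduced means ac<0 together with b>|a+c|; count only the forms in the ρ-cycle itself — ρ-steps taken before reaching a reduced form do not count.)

D = 517, ⌊√D⌋ = 22
descent: ρ → (11,11,-9)  [lands on river]
river: ρ → (-9,7,13)
river: ρ → (13,19,-3)
river: ρ → (-3,17,19)
river: ρ → (19,21,-1)
river: ρ → (-1,21,19)
river: ρ → (19,17,-3)
river: ρ → (-3,19,13)
river: ρ → (13,7,-9)
river: ρ → (-9,11,11)
ρ-cycle length = 10 (tail of 1 descent step not counted)

10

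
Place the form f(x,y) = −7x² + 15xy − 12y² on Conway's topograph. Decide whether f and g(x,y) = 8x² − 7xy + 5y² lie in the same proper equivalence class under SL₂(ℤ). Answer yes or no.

D₁ = -111, D₂ = -111
f is negative-definite; reduce −f:
−f: translate: b→-1 (≡-15 mod 14), so (7,-15,12)→(7,-1,4)
−f: flip: (7,-1,4)→(4,1,7)
−f: reduced (well bottom): (4,1,7) with a≤c, −a<b≤a
flip sign back: reduced form of f is (-4,-1,-7)
g: flip: (8,-7,5)→(5,7,8)
g: translate: b→-3 (≡7 mod 10), so (5,7,8)→(5,-3,6)
g: reduced (well bottom): (5,-3,6) with a≤c, −a<b≤a
reduced forms (-4, -1, -7) vs (5, -3, 6) ⇒ inequivalent

no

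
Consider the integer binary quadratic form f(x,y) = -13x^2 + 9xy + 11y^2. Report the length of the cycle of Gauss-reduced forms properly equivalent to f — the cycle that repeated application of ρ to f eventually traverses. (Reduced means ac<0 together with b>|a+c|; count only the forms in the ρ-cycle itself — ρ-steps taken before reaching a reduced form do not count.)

D = 653, ⌊√D⌋ = 25
river: ρ → (11,13,-11)
river: ρ → (-11,9,13)
river: ρ → (13,17,-7)
river: ρ → (-7,25,1)
river: ρ → (1,25,-7)
river: ρ → (-7,17,13)
river: ρ → (13,9,-11)
river: ρ → (-11,13,11)
river: ρ → (11,9,-13)
river: ρ → (-13,17,7)
river: ρ → (7,25,-1)
river: ρ → (-1,25,7)
river: ρ → (7,17,-13)
river: ρ → (-13,9,11)
ρ-cycle length = 14 (tail of 0 descent steps not counted)

14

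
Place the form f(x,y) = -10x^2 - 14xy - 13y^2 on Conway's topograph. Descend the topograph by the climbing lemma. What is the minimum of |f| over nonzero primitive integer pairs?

translate: b→-6 (≡14 mod 20), so (10,14,13)→(10,-6,9)
flip: (10,-6,9)→(9,6,10)
reduced (well bottom): (9,6,10) with a≤c, −a<b≤a
well minimum |f| = |-9| = 9 (negative-definite)

9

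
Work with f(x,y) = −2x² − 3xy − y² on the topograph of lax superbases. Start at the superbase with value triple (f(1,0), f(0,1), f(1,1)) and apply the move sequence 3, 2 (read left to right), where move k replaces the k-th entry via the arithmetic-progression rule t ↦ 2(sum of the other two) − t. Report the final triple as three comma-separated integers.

start (-2,-1,-6) = (f(1,0),f(0,1),f(1,1))
replace slot 3: 2·((-2)+(-1)) − (-6) = 0 → (-2,-1,0)
replace slot 2: 2·((-2)+0) − (-1) = -3 → (-2,-3,0)

-2,-3,0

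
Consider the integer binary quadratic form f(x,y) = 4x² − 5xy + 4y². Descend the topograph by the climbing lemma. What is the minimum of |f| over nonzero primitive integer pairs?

translate: b→3 (≡-5 mod 8), so (4,-5,4)→(4,3,3)
flip: (4,3,3)→(3,-3,4)
translate: b→3 (≡-3 mod 6), so (3,-3,4)→(3,3,4)
reduced (well bottom): (3,3,4) with a≤c, −a<b≤a
well minimum = a = 3

3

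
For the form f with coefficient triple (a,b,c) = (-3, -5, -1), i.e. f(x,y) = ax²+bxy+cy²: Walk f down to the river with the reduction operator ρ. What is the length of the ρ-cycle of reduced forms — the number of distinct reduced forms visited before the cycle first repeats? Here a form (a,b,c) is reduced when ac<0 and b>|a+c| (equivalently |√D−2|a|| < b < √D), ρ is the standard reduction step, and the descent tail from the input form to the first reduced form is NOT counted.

D = 13, ⌊√D⌋ = 3
descent: ρ → (-1,3,1)  [lands on river]
river: ρ → (1,3,-1)
ρ-cycle length = 2 (tail of 1 descent step not counted)

2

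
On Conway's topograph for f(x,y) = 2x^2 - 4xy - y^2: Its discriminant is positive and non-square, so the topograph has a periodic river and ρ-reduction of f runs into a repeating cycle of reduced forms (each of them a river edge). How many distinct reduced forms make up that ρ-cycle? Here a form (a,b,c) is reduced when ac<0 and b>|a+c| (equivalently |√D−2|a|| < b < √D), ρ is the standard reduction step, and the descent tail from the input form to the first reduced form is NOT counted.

D = 24, ⌊√D⌋ = 4
descent: ρ → (-1,4,2)  [lands on river]
river: ρ → (2,4,-1)
ρ-cycle length = 2 (tail of 1 descent step not counted)

2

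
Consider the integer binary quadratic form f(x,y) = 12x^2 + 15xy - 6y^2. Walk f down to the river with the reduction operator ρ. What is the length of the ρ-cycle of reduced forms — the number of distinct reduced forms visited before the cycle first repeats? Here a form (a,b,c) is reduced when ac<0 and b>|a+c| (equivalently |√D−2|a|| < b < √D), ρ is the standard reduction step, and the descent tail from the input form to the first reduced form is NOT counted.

D = 513, ⌊√D⌋ = 22
river: ρ → (-6,21,3)
river: ρ → (3,21,-6)
river: ρ → (-6,15,12)
river: ρ → (12,9,-9)
river: ρ → (-9,9,12)
river: ρ → (12,15,-6)
ρ-cycle length = 6 (tail of 0 descent steps not counted)

6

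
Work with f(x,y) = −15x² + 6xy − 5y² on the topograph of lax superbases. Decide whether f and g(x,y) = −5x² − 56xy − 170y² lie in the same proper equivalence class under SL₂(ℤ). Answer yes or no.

D₁ = -264, D₂ = -264
f is negative-definite; reduce −f:
−f: flip: (15,-6,5)→(5,6,15)
−f: translate: b→-4 (≡6 mod 10), so (5,6,15)→(5,-4,14)
−f: reduced (well bottom): (5,-4,14) with a≤c, −a<b≤a
flip sign back: reduced form of f is (-5,4,-14)
g is negative-definite; reduce −g:
−g: translate: b→-4 (≡56 mod 10), so (5,56,170)→(5,-4,14)
−g: reduced (well bottom): (5,-4,14) with a≤c, −a<b≤a
flip sign back: reduced form of g is (-5,4,-14)
reduced forms (-5, 4, -14) vs (-5, 4, -14) ⇒ equivalent

yes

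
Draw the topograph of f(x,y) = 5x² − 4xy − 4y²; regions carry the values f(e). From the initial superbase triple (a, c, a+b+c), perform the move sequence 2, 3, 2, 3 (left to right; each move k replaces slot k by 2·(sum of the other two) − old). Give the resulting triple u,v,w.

start (5,-4,-3) = (f(1,0),f(0,1),f(1,1))
replace slot 2: 2·(5+(-3)) − (-4) = 8 → (5,8,-3)
replace slot 3: 2·(5+8) − (-3) = 29 → (5,8,29)
replace slot 2: 2·(5+29) − 8 = 60 → (5,60,29)
replace slot 3: 2·(5+60) − 29 = 101 → (5,60,101)

5,60,101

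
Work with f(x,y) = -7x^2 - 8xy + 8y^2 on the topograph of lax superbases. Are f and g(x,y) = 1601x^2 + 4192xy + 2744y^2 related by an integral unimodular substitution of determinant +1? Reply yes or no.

D₁ = 288, D₂ = 288
river cycle of f (length 6): (8, 8, -7), (-7, 6, 9), (9, 12, -4), (-4, 12, 9), (9, 6, -7), (-7, 8, 8)
river cycle of g (length 6): (8, 8, -7), (-7, 6, 9), (9, 12, -4), (-4, 12, 9), (9, 6, -7), (-7, 8, 8)
cycles coincide ⇒ equivalent

yes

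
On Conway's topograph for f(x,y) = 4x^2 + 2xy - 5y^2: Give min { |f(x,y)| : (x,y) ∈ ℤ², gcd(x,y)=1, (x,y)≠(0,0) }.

river: ρ → (-5,8,1)
river: ρ → (1,8,-5)
river: ρ → (-5,2,4)
river: ρ → (4,6,-3)
river: ρ → (-3,6,4)
river: ρ → (4,2,-5)
closes: descent 0, river 6
min |a| on river = 1

1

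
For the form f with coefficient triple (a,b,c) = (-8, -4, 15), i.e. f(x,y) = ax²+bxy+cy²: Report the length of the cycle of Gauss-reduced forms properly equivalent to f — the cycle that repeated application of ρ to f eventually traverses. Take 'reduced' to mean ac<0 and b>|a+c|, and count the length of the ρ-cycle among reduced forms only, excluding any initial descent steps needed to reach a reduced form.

D = 496, ⌊√D⌋ = 22
descent: ρ → (15,4,-8)
descent: ρ → (-8,12,11)  [lands on river]
river: ρ → (11,10,-9)
river: ρ → (-9,8,12)
river: ρ → (12,16,-5)
river: ρ → (-5,14,15)
river: ρ → (15,16,-4)
river: ρ → (-4,16,15)
river: ρ → (15,14,-5)
river: ρ → (-5,16,12)
river: ρ → (12,8,-9)
river: ρ → (-9,10,11)
river: ρ → (11,12,-8)
river: ρ → (-8,20,3)
river: ρ → (3,22,-1)
river: ρ → (-1,22,3)
river: ρ → (3,20,-8)
ρ-cycle length = 16 (tail of 2 descent steps not counted)

16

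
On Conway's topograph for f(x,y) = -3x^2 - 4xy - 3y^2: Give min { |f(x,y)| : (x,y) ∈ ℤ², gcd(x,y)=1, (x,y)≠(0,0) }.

translate: b→-2 (≡4 mod 6), so (3,4,3)→(3,-2,2)
flip: (3,-2,2)→(2,2,3)
reduced (well bottom): (2,2,3) with a≤c, −a<b≤a
well minimum |f| = |-2| = 2 (negative-definite)

2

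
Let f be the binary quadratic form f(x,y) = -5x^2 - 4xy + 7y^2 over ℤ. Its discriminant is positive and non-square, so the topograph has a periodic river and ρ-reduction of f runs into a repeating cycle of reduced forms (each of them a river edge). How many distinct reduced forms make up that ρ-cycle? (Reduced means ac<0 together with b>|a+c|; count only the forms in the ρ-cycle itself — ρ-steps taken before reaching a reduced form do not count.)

D = 156, ⌊√D⌋ = 12
descent: ρ → (7,4,-5)  [lands on river]
river: ρ → (-5,6,6)
river: ρ → (6,6,-5)
river: ρ → (-5,4,7)
river: ρ → (7,10,-2)
river: ρ → (-2,10,7)
ρ-cycle length = 6 (tail of 1 descent step not counted)

6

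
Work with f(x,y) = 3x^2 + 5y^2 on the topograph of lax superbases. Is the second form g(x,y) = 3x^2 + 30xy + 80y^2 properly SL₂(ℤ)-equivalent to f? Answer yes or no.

D₁ = -60, D₂ = -60
f: reduced (well bottom): (3,0,5) with a≤c, −a<b≤a
g: translate: b→0 (≡30 mod 6), so (3,30,80)→(3,0,5)
g: reduced (well bottom): (3,0,5) with a≤c, −a<b≤a
reduced forms (3, 0, 5) vs (3, 0, 5) ⇒ equivalent

yes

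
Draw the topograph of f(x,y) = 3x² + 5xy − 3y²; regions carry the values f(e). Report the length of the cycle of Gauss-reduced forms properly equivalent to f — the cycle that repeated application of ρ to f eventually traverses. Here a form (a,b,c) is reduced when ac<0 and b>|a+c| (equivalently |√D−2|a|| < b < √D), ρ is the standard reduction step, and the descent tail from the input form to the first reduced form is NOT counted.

D = 61, ⌊√D⌋ = 7
river: ρ → (-3,7,1)
river: ρ → (1,7,-3)
river: ρ → (-3,5,3)
river: ρ → (3,7,-1)
river: ρ → (-1,7,3)
river: ρ → (3,5,-3)
ρ-cycle length = 6 (tail of 0 descent steps not counted)

6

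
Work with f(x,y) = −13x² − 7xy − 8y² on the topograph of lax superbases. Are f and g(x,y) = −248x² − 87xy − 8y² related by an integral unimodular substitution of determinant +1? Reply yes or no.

D₁ = -367, D₂ = -367
f is negative-definite; reduce −f:
−f: flip: (13,7,8)→(8,-7,13)
−f: reduced (well bottom): (8,-7,13) with a≤c, −a<b≤a
flip sign back: reduced form of f is (-8,7,-13)
g is negative-definite; reduce −g:
−g: flip: (248,87,8)→(8,-87,248)
−g: translate: b→-7 (≡-87 mod 16), so (8,-87,248)→(8,-7,13)
−g: reduced (well bottom): (8,-7,13) with a≤c, −a<b≤a
flip sign back: reduced form of g is (-8,7,-13)
reduced forms (-8, 7, -13) vs (-8, 7, -13) ⇒ equivalent

yes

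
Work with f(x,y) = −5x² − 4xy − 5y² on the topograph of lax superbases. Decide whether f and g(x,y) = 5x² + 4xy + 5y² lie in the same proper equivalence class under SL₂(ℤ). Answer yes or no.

D₁ = -84, D₂ = -84
f is negative-definite; reduce −f:
−f: reduced (well bottom): (5,4,5) with a≤c, −a<b≤a
flip sign back: reduced form of f is (-5,-4,-5)
g: reduced (well bottom): (5,4,5) with a≤c, −a<b≤a
reduced forms (-5, -4, -5) vs (5, 4, 5) ⇒ inequivalent

no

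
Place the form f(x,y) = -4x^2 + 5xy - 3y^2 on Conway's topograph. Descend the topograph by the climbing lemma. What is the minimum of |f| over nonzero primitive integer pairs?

translate: b→3 (≡-5 mod 8), so (4,-5,3)→(4,3,2)
flip: (4,3,2)→(2,-3,4)
translate: b→1 (≡-3 mod 4), so (2,-3,4)→(2,1,3)
reduced (well bottom): (2,1,3) with a≤c, −a<b≤a
well minimum |f| = |-2| = 2 (negative-definite)

2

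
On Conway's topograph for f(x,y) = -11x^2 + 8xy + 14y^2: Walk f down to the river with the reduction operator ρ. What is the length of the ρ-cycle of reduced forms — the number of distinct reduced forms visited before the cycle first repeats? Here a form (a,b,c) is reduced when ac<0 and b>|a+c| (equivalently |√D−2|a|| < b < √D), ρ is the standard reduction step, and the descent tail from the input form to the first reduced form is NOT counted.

D = 680, ⌊√D⌋ = 26
river: ρ → (14,20,-5)
river: ρ → (-5,20,14)
river: ρ → (14,8,-11)
river: ρ → (-11,14,11)
river: ρ → (11,8,-14)
river: ρ → (-14,20,5)
river: ρ → (5,20,-14)
river: ρ → (-14,8,11)
river: ρ → (11,14,-11)
river: ρ → (-11,8,14)
ρ-cycle length = 10 (tail of 0 descent steps not counted)

10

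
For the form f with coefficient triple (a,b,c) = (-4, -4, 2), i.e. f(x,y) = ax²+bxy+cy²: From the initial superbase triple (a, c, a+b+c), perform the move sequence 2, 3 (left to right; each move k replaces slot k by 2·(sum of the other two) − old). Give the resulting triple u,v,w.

start (-4,2,-6) = (f(1,0),f(0,1),f(1,1))
replace slot 2: 2·((-4)+(-6)) − 2 = -22 → (-4,-22,-6)
replace slot 3: 2·((-4)+(-22)) − (-6) = -46 → (-4,-22,-46)

-4,-22,-46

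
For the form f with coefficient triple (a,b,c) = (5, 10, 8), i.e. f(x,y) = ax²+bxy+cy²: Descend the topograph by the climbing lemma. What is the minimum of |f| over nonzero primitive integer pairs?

translate: b→0 (≡10 mod 10), so (5,10,8)→(5,0,3)
flip: (5,0,3)→(3,0,5)
reduced (well bottom): (3,0,5) with a≤c, −a<b≤a
well minimum = a = 3

3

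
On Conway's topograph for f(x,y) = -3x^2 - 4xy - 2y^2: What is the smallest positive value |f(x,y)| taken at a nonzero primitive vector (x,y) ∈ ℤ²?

translate: b→-2 (≡4 mod 6), so (3,4,2)→(3,-2,1)
flip: (3,-2,1)→(1,2,3)
translate: b→0 (≡2 mod 2), so (1,2,3)→(1,0,2)
reduced (well bottom): (1,0,2) with a≤c, −a<b≤a
well minimum |f| = |-1| = 1 (negative-definite)

1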